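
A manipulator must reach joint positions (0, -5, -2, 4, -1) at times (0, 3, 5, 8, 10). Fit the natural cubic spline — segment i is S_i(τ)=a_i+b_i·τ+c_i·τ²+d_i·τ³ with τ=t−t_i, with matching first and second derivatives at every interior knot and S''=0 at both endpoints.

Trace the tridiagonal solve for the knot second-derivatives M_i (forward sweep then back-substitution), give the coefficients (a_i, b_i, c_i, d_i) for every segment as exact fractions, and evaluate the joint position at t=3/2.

  seg 0: a=0 b=-1469/580 c=0 d=1507/15660
  seg 1: a=-5 b=19/290 c=1507/1740 d=-259/3480
  seg 2: a=-2 b=1147/435 c=73/174 d=-1649/7830
  seg 3: a=4 b=-463/870 c=-214/145 d=107/435
S(3/2) = -16121/4640

Δ: Δ0=-5/3, Δ1=3/2, Δ2=2, Δ3=-5/2
row 1: diag=10, rhs=19; c'=1/5, d'=19/10
row 2: denom=10−2·1/5=48/5; d'=(3−2·19/10)/(48/5)=-1/12
row 3: denom=10−3·5/16=145/16; d'=(-27−3·-1/12)/(145/16)=-428/145
back: M3=-428/145
back: M2=-1/12−5/16·-428/145=73/87
back: M1=19/10−1/5·73/87=1507/870
M: M0=0, M1=1507/870, M2=73/87, M3=-428/145, M4=0
seg 0: a=0, c=M0/2=0, d=(M1−M0)/(6·3)=1507/15660, b=Δ0−h0·(2M0+M1)/6=-1469/580
seg 1: a=-5, c=M1/2=1507/1740, d=(M2−M1)/(6·2)=-259/3480, b=Δ1−h1·(2M1+M2)/6=19/290
seg 2: a=-2, c=M2/2=73/174, d=(M3−M2)/(6·3)=-1649/7830, b=Δ2−h2·(2M2+M3)/6=1147/435
seg 3: a=4, c=M3/2=-214/145, d=(M4−M3)/(6·2)=107/435, b=Δ3−h3·(2M3+M4)/6=-463/870
t_q=3/2 → seg 0, τ=3/2; S=0+-1469/580·τ+0·τ²+1507/15660·τ³=-16121/4640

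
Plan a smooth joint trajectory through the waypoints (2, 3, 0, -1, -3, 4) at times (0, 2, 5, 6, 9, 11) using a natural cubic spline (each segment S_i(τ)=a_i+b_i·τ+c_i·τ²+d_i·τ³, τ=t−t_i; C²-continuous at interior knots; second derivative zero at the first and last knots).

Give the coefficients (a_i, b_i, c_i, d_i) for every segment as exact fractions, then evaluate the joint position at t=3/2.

Δ: Δ0=1/2, Δ1=-1, Δ2=-1, Δ3=-2/3, Δ4=7/2
row 1: diag=10, rhs=-9; c'=3/10, d'=-9/10
row 2: denom=8−3·3/10=71/10; d'=(0−3·-9/10)/(71/10)=27/71
row 3: denom=8−1·10/71=558/71; d'=(2−1·27/71)/(558/71)=115/558
row 4: denom=10−3·71/186=549/62; d'=(25−3·115/558)/(549/62)=4535/1647
back: M4=4535/1647
back: M3=115/558−71/186·4535/1647=-4175/4941
back: M2=27/71−10/71·-4175/4941=2467/4941
back: M1=-9/10−3/10·2467/4941=-1729/1647
M: M0=0, M1=-1729/1647, M2=2467/4941, M3=-4175/4941, M4=4535/1647, M5=0
seg 0: a=2, c=M0/2=0, d=(M1−M0)/(6·2)=-1729/19764, b=Δ0−h0·(2M0+M1)/6=8399/9882
seg 1: a=3, c=M1/2=-1729/3294, d=(M2−M1)/(6·3)=3827/44469, b=Δ1−h1·(2M1+M2)/6=-1975/9882
seg 2: a=0, c=M2/2=2467/9882, d=(M3−M2)/(6·1)=-41/183, b=Δ2−h2·(2M2+M3)/6=-10135/9882
seg 3: a=-1, c=M3/2=-4175/9882, d=(M4−M3)/(6·3)=8890/44469, b=Δ3−h3·(2M3+M4)/6=-11843/9882
seg 4: a=-3, c=M4/2=4535/3294, d=(M5−M4)/(6·2)=-4535/19764, b=Δ4−h4·(2M4+M5)/6=16447/9882
t_q=3/2 → seg 0, τ=3/2; S=2+8399/9882·τ+0·τ²+-1729/19764·τ³=157039/52704

  seg 0: a=2 b=8399/9882 c=0 d=-1729/19764
  seg 1: a=3 b=-1975/9882 c=-1729/3294 d=3827/44469
  seg 2: a=0 b=-10135/9882 c=2467/9882 d=-41/183
  seg 3: a=-1 b=-11843/9882 c=-4175/9882 d=8890/44469
  seg 4: a=-3 b=16447/9882 c=4535/3294 d=-4535/19764
S(3/2) = 157039/52704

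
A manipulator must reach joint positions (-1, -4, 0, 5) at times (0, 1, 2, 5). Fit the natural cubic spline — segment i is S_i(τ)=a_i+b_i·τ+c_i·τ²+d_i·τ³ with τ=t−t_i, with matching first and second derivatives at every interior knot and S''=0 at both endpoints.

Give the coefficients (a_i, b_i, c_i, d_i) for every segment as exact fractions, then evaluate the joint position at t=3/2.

Δ: Δ0=-3, Δ1=4, Δ2=5/3
row 1: diag=4, rhs=42; c'=1/4, d'=21/2
row 2: denom=8−1·1/4=31/4; d'=(-14−1·21/2)/(31/4)=-98/31
back: M2=-98/31
back: M1=21/2−1/4·-98/31=350/31
M: M0=0, M1=350/31, M2=-98/31, M3=0
seg 0: a=-1, c=M0/2=0, d=(M1−M0)/(6·1)=175/93, b=Δ0−h0·(2M0+M1)/6=-454/93
seg 1: a=-4, c=M1/2=175/31, d=(M2−M1)/(6·1)=-224/93, b=Δ1−h1·(2M1+M2)/6=71/93
seg 2: a=0, c=M2/2=-49/31, d=(M3−M2)/(6·3)=49/279, b=Δ2−h2·(2M2+M3)/6=449/93
t_q=3/2 → seg 1, τ=1/2; S=-4+71/93·τ+175/31·τ²+-224/93·τ³=-311/124

  seg 0: a=-1 b=-454/93 c=0 d=175/93
  seg 1: a=-4 b=71/93 c=175/31 d=-224/93
  seg 2: a=0 b=449/93 c=-49/31 d=49/279
S(3/2) = -311/124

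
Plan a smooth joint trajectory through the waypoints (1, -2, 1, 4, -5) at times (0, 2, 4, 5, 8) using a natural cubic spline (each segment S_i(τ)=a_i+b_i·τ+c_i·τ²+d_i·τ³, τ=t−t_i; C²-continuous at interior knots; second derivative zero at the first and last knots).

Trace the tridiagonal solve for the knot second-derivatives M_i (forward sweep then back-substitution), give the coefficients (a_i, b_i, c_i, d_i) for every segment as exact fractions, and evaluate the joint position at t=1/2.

  seg 0: a=1 b=-363/172 c=0 d=105/688
  seg 1: a=-2 b=-12/43 c=315/344 d=-9/688
  seg 2: a=1 b=555/172 c=36/43 d=-183/172
  seg 3: a=4 b=147/86 c=-405/172 d=45/172
S(1/2) = -199/5504

Δ: Δ0=-3/2, Δ1=3/2, Δ2=3, Δ3=-3
row 1: diag=8, rhs=18; c'=1/4, d'=9/4
row 2: denom=6−2·1/4=11/2; d'=(9−2·9/4)/(11/2)=9/11
row 3: denom=8−1·2/11=86/11; d'=(-36−1·9/11)/(86/11)=-405/86
back: M3=-405/86
back: M2=9/11−2/11·-405/86=72/43
back: M1=9/4−1/4·72/43=315/172
M: M0=0, M1=315/172, M2=72/43, M3=-405/86, M4=0
seg 0: a=1, c=M0/2=0, d=(M1−M0)/(6·2)=105/688, b=Δ0−h0·(2M0+M1)/6=-363/172
seg 1: a=-2, c=M1/2=315/344, d=(M2−M1)/(6·2)=-9/688, b=Δ1−h1·(2M1+M2)/6=-12/43
seg 2: a=1, c=M2/2=36/43, d=(M3−M2)/(6·1)=-183/172, b=Δ2−h2·(2M2+M3)/6=555/172
seg 3: a=4, c=M3/2=-405/172, d=(M4−M3)/(6·3)=45/172, b=Δ3−h3·(2M3+M4)/6=147/86
t_q=1/2 → seg 0, τ=1/2; S=1+-363/172·τ+0·τ²+105/688·τ³=-199/5504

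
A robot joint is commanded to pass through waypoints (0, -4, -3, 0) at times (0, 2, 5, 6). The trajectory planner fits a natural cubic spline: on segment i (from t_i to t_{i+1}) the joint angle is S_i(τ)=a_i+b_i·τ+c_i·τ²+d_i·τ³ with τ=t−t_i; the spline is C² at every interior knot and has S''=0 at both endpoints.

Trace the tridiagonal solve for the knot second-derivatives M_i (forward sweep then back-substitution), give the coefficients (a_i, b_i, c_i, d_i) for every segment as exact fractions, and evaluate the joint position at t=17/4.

Δ: Δ0=-2, Δ1=1/3, Δ2=3
row 1: diag=10, rhs=14; c'=3/10, d'=7/5
row 2: denom=8−3·3/10=71/10; d'=(16−3·7/5)/(71/10)=118/71
back: M2=118/71
back: M1=7/5−3/10·118/71=64/71
M: M0=0, M1=64/71, M2=118/71, M3=0
seg 0: a=0, c=M0/2=0, d=(M1−M0)/(6·2)=16/213, b=Δ0−h0·(2M0+M1)/6=-490/213
seg 1: a=-4, c=M1/2=32/71, d=(M2−M1)/(6·3)=3/71, b=Δ1−h1·(2M1+M2)/6=-298/213
seg 2: a=-3, c=M2/2=59/71, d=(M3−M2)/(6·1)=-59/213, b=Δ2−h2·(2M2+M3)/6=521/213
t_q=17/4 → seg 1, τ=9/4; S=-4+-298/213·τ+32/71·τ²+3/71·τ³=-19925/4544

  seg 0: a=0 b=-490/213 c=0 d=16/213
  seg 1: a=-4 b=-298/213 c=32/71 d=3/71
  seg 2: a=-3 b=521/213 c=59/71 d=-59/213
S(17/4) = -19925/4544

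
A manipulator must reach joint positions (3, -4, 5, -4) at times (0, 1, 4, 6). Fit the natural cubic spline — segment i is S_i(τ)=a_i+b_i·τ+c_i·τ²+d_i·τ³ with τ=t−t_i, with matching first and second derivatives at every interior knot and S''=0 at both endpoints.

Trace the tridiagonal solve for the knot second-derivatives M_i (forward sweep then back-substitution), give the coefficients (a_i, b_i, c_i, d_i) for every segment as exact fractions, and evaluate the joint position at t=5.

  seg 0: a=3 b=-1239/142 c=0 d=245/142
  seg 1: a=-4 b=-252/71 c=735/142 d=-425/426
  seg 2: a=5 b=81/142 c=-270/71 d=45/71
S(5) = 341/142

Δ: Δ0=-7, Δ1=3, Δ2=-9/2
row 1: diag=8, rhs=60; c'=3/8, d'=15/2
row 2: denom=10−3·3/8=71/8; d'=(-45−3·15/2)/(71/8)=-540/71
back: M2=-540/71
back: M1=15/2−3/8·-540/71=735/71
M: M0=0, M1=735/71, M2=-540/71, M3=0
seg 0: a=3, c=M0/2=0, d=(M1−M0)/(6·1)=245/142, b=Δ0−h0·(2M0+M1)/6=-1239/142
seg 1: a=-4, c=M1/2=735/142, d=(M2−M1)/(6·3)=-425/426, b=Δ1−h1·(2M1+M2)/6=-252/71
seg 2: a=5, c=M2/2=-270/71, d=(M3−M2)/(6·2)=45/71, b=Δ2−h2·(2M2+M3)/6=81/142
t_q=5 → seg 2, τ=1; S=5+81/142·τ+-270/71·τ²+45/71·τ³=341/142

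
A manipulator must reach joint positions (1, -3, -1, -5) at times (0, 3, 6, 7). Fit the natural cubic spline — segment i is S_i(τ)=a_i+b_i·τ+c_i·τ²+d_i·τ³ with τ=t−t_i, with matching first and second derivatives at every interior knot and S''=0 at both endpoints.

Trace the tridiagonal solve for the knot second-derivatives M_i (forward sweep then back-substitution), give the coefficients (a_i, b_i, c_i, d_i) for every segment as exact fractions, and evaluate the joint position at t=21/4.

  seg 0: a=1 b=-206/87 c=0 d=10/87
  seg 1: a=-3 b=64/87 c=30/29 d=-92/261
  seg 2: a=-1 b=-224/87 c=-62/29 d=62/87
S(21/4) = -57/464

Δ: Δ0=-4/3, Δ1=2/3, Δ2=-4
row 1: diag=12, rhs=12; c'=1/4, d'=1
row 2: denom=8−3·1/4=29/4; d'=(-28−3·1)/(29/4)=-124/29
back: M2=-124/29
back: M1=1−1/4·-124/29=60/29
M: M0=0, M1=60/29, M2=-124/29, M3=0
seg 0: a=1, c=M0/2=0, d=(M1−M0)/(6·3)=10/87, b=Δ0−h0·(2M0+M1)/6=-206/87
seg 1: a=-3, c=M1/2=30/29, d=(M2−M1)/(6·3)=-92/261, b=Δ1−h1·(2M1+M2)/6=64/87
seg 2: a=-1, c=M2/2=-62/29, d=(M3−M2)/(6·1)=62/87, b=Δ2−h2·(2M2+M3)/6=-224/87
t_q=21/4 → seg 1, τ=9/4; S=-3+64/87·τ+30/29·τ²+-92/261·τ³=-57/464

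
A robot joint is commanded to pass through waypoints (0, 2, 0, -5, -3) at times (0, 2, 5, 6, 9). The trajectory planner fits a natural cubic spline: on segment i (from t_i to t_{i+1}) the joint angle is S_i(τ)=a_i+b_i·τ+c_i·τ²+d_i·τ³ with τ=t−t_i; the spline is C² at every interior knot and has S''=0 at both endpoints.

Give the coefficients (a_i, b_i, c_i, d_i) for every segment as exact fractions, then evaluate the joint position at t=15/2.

Δ: Δ0=1, Δ1=-2/3, Δ2=-5, Δ3=2/3
row 1: diag=10, rhs=-10; c'=3/10, d'=-1
row 2: denom=8−3·3/10=71/10; d'=(-26−3·-1)/(71/10)=-230/71
row 3: denom=8−1·10/71=558/71; d'=(34−1·-230/71)/(558/71)=1322/279
back: M3=1322/279
back: M2=-230/71−10/71·1322/279=-1090/279
back: M1=-1−3/10·-1090/279=16/93
M: M0=0, M1=16/93, M2=-1090/279, M3=1322/279, M4=0
seg 0: a=0, c=M0/2=0, d=(M1−M0)/(6·2)=4/279, b=Δ0−h0·(2M0+M1)/6=263/279
seg 1: a=2, c=M1/2=8/93, d=(M2−M1)/(6·3)=-569/2511, b=Δ1−h1·(2M1+M2)/6=311/279
seg 2: a=0, c=M2/2=-545/279, d=(M3−M2)/(6·1)=134/93, b=Δ2−h2·(2M2+M3)/6=-1252/279
seg 3: a=-5, c=M3/2=661/279, d=(M4−M3)/(6·3)=-661/2511, b=Δ3−h3·(2M3+M4)/6=-1136/279
t_q=15/2 → seg 3, τ=3/2; S=-5+-1136/279·τ+661/279·τ²+-661/2511·τ³=-1653/248

  seg 0: a=0 b=263/279 c=0 d=4/279
  seg 1: a=2 b=311/279 c=8/93 d=-569/2511
  seg 2: a=0 b=-1252/279 c=-545/279 d=134/93
  seg 3: a=-5 b=-1136/279 c=661/279 d=-661/2511
S(15/2) = -1653/248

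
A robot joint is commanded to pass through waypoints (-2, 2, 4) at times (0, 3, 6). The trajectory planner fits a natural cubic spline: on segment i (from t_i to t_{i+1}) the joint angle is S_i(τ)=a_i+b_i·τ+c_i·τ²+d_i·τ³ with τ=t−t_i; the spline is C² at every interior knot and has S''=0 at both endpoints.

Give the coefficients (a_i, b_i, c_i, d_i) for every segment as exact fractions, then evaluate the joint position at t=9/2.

  seg 0: a=-2 b=3/2 c=0 d=-1/54
  seg 1: a=2 b=1 c=-1/6 d=1/54
S(9/2) = 51/16

Δ: Δ0=4/3, Δ1=2/3
row 1: diag=12, rhs=-4; c'=1/4, d'=-1/3
back: M1=-1/3
M: M0=0, M1=-1/3, M2=0
seg 0: a=-2, c=M0/2=0, d=(M1−M0)/(6·3)=-1/54, b=Δ0−h0·(2M0+M1)/6=3/2
seg 1: a=2, c=M1/2=-1/6, d=(M2−M1)/(6·3)=1/54, b=Δ1−h1·(2M1+M2)/6=1
t_q=9/2 → seg 1, τ=3/2; S=2+1·τ+-1/6·τ²+1/54·τ³=51/16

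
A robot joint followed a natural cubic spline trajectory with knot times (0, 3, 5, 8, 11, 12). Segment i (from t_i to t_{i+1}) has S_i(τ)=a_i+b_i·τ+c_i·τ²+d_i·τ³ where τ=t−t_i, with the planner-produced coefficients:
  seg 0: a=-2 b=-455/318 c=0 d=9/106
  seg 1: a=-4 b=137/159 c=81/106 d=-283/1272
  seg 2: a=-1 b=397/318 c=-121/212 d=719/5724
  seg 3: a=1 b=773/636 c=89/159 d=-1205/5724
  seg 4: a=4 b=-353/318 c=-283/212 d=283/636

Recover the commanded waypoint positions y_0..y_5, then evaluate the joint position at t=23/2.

y_0=-2 y_1=-4 y_2=-1 y_3=1 y_4=4 y_5=2
S(23/2) = 5371/1696

y_0 = S_0(0) = a_0 = -2
y_1 = S_1(0) = a_1 = -4
y_2 = S_2(0) = a_2 = -1
y_3 = S_3(0) = a_3 = 1
y_4 = S_4(0) = a_4 = 4
y_5 = S_4(1) = 2
t_q=23/2 is in segment 4 (τ=1/2); S_4(τ)=5371/1696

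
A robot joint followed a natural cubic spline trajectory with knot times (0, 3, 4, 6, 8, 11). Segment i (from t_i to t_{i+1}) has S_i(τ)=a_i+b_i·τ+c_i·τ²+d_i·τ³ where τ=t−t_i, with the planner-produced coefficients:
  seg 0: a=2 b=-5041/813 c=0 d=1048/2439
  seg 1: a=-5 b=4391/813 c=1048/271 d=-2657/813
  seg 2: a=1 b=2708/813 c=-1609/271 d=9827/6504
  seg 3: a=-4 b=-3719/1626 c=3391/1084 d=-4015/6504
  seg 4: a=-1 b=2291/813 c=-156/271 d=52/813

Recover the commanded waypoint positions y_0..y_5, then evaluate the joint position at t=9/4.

y_0=2 y_1=-5 y_2=1 y_3=-4 y_4=-1 y_5=4
S(9/4) = -15299/2168

y_0 = S_0(0) = a_0 = 2
y_1 = S_1(0) = a_1 = -5
y_2 = S_2(0) = a_2 = 1
y_3 = S_3(0) = a_3 = -4
y_4 = S_4(0) = a_4 = -1
y_5 = S_4(3) = 4
t_q=9/4 is in segment 0 (τ=9/4); S_0(τ)=-15299/2168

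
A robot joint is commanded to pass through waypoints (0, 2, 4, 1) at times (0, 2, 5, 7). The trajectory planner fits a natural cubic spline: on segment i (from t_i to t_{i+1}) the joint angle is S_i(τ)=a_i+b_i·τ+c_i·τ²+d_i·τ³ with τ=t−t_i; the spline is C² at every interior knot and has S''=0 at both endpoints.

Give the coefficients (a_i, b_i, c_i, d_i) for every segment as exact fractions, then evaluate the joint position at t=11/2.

Δ: Δ0=1, Δ1=2/3, Δ2=-3/2
row 1: diag=10, rhs=-2; c'=3/10, d'=-1/5
row 2: denom=10−3·3/10=91/10; d'=(-13−3·-1/5)/(91/10)=-124/91
back: M2=-124/91
back: M1=-1/5−3/10·-124/91=19/91
M: M0=0, M1=19/91, M2=-124/91, M3=0
seg 0: a=0, c=M0/2=0, d=(M1−M0)/(6·2)=19/1092, b=Δ0−h0·(2M0+M1)/6=254/273
seg 1: a=2, c=M1/2=19/182, d=(M2−M1)/(6·3)=-11/126, b=Δ1−h1·(2M1+M2)/6=311/273
seg 2: a=4, c=M2/2=-62/91, d=(M3−M2)/(6·2)=31/273, b=Δ2−h2·(2M2+M3)/6=-323/546
t_q=11/2 → seg 2, τ=1/2; S=4+-323/546·τ+-62/91·τ²+31/273·τ³=369/104

  seg 0: a=0 b=254/273 c=0 d=19/1092
  seg 1: a=2 b=311/273 c=19/182 d=-11/126
  seg 2: a=4 b=-323/546 c=-62/91 d=31/273
S(11/2) = 369/104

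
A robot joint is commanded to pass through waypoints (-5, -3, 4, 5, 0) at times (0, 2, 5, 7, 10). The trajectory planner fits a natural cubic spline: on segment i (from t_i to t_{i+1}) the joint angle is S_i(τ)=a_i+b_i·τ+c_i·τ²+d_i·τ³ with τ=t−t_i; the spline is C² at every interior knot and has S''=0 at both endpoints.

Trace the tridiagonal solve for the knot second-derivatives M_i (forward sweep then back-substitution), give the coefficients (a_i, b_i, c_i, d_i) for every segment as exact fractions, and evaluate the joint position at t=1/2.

  seg 0: a=-5 b=53/87 c=0 d=17/174
  seg 1: a=-3 b=155/87 c=17/29 d=-35/261
  seg 2: a=4 b=146/87 c=-18/29 d=11/696
  seg 3: a=5 b=-107/174 c=-61/116 d=61/1044
S(1/2) = -2173/464

Δ: Δ0=1, Δ1=7/3, Δ2=1/2, Δ3=-5/3
row 1: diag=10, rhs=8; c'=3/10, d'=4/5
row 2: denom=10−3·3/10=91/10; d'=(-11−3·4/5)/(91/10)=-134/91
row 3: denom=10−2·20/91=870/91; d'=(-13−2·-134/91)/(870/91)=-61/58
back: M3=-61/58
back: M2=-134/91−20/91·-61/58=-36/29
back: M1=4/5−3/10·-36/29=34/29
M: M0=0, M1=34/29, M2=-36/29, M3=-61/58, M4=0
seg 0: a=-5, c=M0/2=0, d=(M1−M0)/(6·2)=17/174, b=Δ0−h0·(2M0+M1)/6=53/87
seg 1: a=-3, c=M1/2=17/29, d=(M2−M1)/(6·3)=-35/261, b=Δ1−h1·(2M1+M2)/6=155/87
seg 2: a=4, c=M2/2=-18/29, d=(M3−M2)/(6·2)=11/696, b=Δ2−h2·(2M2+M3)/6=146/87
seg 3: a=5, c=M3/2=-61/116, d=(M4−M3)/(6·3)=61/1044, b=Δ3−h3·(2M3+M4)/6=-107/174
t_q=1/2 → seg 0, τ=1/2; S=-5+53/87·τ+0·τ²+17/174·τ³=-2173/464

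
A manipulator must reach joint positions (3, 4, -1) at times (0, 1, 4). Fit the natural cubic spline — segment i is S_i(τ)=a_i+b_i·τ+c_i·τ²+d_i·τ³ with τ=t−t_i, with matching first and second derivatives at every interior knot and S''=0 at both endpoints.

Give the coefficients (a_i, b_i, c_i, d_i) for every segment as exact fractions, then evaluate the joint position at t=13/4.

Δ: Δ0=1, Δ1=-5/3
row 1: diag=8, rhs=-16; c'=3/8, d'=-2
back: M1=-2
M: M0=0, M1=-2, M2=0
seg 0: a=3, c=M0/2=0, d=(M1−M0)/(6·1)=-1/3, b=Δ0−h0·(2M0+M1)/6=4/3
seg 1: a=4, c=M1/2=-1, d=(M2−M1)/(6·3)=1/9, b=Δ1−h1·(2M1+M2)/6=1/3
t_q=13/4 → seg 1, τ=9/4; S=4+1/3·τ+-1·τ²+1/9·τ³=61/64

  seg 0: a=3 b=4/3 c=0 d=-1/3
  seg 1: a=4 b=1/3 c=-1 d=1/9
S(13/4) = 61/64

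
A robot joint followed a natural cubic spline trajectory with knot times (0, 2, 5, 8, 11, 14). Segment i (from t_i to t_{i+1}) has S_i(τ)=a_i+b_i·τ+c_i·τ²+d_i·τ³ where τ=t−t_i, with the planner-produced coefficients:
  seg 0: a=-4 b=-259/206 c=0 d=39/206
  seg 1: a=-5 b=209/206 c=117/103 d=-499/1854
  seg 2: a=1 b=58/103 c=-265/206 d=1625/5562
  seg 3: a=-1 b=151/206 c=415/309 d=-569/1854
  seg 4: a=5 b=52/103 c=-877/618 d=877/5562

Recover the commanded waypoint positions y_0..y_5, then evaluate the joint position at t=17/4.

y_0=-4 y_1=-5 y_2=1 y_3=-1 y_4=5 y_5=-2
S(17/4) = -427/13184

y_0 = S_0(0) = a_0 = -4
y_1 = S_1(0) = a_1 = -5
y_2 = S_2(0) = a_2 = 1
y_3 = S_3(0) = a_3 = -1
y_4 = S_4(0) = a_4 = 5
y_5 = S_4(3) = -2
t_q=17/4 is in segment 1 (τ=9/4); S_1(τ)=-427/13184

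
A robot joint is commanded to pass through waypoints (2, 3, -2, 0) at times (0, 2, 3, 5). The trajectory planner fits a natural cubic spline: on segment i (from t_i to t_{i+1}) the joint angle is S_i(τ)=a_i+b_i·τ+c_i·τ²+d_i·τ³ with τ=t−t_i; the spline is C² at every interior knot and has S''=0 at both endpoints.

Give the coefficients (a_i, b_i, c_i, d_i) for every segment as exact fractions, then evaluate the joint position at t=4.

  seg 0: a=2 b=191/70 c=0 d=-39/70
  seg 1: a=3 b=-277/70 c=-117/35 d=23/10
  seg 2: a=-2 b=-131/35 c=249/70 d=-83/140
S(4) = -389/140

Δ: Δ0=1/2, Δ1=-5, Δ2=1
row 1: diag=6, rhs=-33; c'=1/6, d'=-11/2
row 2: denom=6−1·1/6=35/6; d'=(36−1·-11/2)/(35/6)=249/35
back: M2=249/35
back: M1=-11/2−1/6·249/35=-234/35
M: M0=0, M1=-234/35, M2=249/35, M3=0
seg 0: a=2, c=M0/2=0, d=(M1−M0)/(6·2)=-39/70, b=Δ0−h0·(2M0+M1)/6=191/70
seg 1: a=3, c=M1/2=-117/35, d=(M2−M1)/(6·1)=23/10, b=Δ1−h1·(2M1+M2)/6=-277/70
seg 2: a=-2, c=M2/2=249/70, d=(M3−M2)/(6·2)=-83/140, b=Δ2−h2·(2M2+M3)/6=-131/35
t_q=4 → seg 2, τ=1; S=-2+-131/35·τ+249/70·τ²+-83/140·τ³=-389/140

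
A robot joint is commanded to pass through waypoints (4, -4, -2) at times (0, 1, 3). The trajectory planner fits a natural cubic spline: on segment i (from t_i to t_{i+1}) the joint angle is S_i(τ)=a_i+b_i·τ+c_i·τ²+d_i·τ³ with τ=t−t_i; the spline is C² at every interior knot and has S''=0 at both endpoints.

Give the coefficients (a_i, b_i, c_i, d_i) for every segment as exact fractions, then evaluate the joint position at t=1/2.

Δ: Δ0=-8, Δ1=1
row 1: diag=6, rhs=54; c'=1/3, d'=9
back: M1=9
M: M0=0, M1=9, M2=0
seg 0: a=4, c=M0/2=0, d=(M1−M0)/(6·1)=3/2, b=Δ0−h0·(2M0+M1)/6=-19/2
seg 1: a=-4, c=M1/2=9/2, d=(M2−M1)/(6·2)=-3/4, b=Δ1−h1·(2M1+M2)/6=-5
t_q=1/2 → seg 0, τ=1/2; S=4+-19/2·τ+0·τ²+3/2·τ³=-9/16

  seg 0: a=4 b=-19/2 c=0 d=3/2
  seg 1: a=-4 b=-5 c=9/2 d=-3/4
S(1/2) = -9/16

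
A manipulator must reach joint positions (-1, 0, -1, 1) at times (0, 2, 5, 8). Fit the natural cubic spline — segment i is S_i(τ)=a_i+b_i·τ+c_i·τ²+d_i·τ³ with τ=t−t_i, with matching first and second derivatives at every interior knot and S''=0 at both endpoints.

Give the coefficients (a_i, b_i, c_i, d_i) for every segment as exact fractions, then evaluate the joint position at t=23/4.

Δ: Δ0=1/2, Δ1=-1/3, Δ2=2/3
row 1: diag=10, rhs=-5; c'=3/10, d'=-1/2
row 2: denom=12−3·3/10=111/10; d'=(6−3·-1/2)/(111/10)=25/37
back: M2=25/37
back: M1=-1/2−3/10·25/37=-26/37
M: M0=0, M1=-26/37, M2=25/37, M3=0
seg 0: a=-1, c=M0/2=0, d=(M1−M0)/(6·2)=-13/222, b=Δ0−h0·(2M0+M1)/6=163/222
seg 1: a=0, c=M1/2=-13/37, d=(M2−M1)/(6·3)=17/222, b=Δ1−h1·(2M1+M2)/6=7/222
seg 2: a=-1, c=M2/2=25/74, d=(M3−M2)/(6·3)=-25/666, b=Δ2−h2·(2M2+M3)/6=-1/111
t_q=23/4 → seg 2, τ=3/4; S=-1+-1/111·τ+25/74·τ²+-25/666·τ³=-3943/4736

  seg 0: a=-1 b=163/222 c=0 d=-13/222
  seg 1: a=0 b=7/222 c=-13/37 d=17/222
  seg 2: a=-1 b=-1/111 c=25/74 d=-25/666
S(23/4) = -3943/4736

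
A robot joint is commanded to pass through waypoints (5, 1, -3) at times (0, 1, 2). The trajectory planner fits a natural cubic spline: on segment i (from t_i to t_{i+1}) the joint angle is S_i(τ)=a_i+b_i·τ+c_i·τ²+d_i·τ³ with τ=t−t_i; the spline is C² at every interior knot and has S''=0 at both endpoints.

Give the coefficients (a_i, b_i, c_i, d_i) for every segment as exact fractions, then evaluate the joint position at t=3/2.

  seg 0: a=5 b=-4 c=0 d=0
  seg 1: a=1 b=-4 c=0 d=0
S(3/2) = -1

Δ: Δ0=-4, Δ1=-4
row 1: diag=4, rhs=0; c'=1/4, d'=0
back: M1=0
M: M0=0, M1=0, M2=0
seg 0: a=5, c=M0/2=0, d=(M1−M0)/(6·1)=0, b=Δ0−h0·(2M0+M1)/6=-4
seg 1: a=1, c=M1/2=0, d=(M2−M1)/(6·1)=0, b=Δ1−h1·(2M1+M2)/6=-4
t_q=3/2 → seg 1, τ=1/2; S=1+-4·τ+0·τ²+0·τ³=-1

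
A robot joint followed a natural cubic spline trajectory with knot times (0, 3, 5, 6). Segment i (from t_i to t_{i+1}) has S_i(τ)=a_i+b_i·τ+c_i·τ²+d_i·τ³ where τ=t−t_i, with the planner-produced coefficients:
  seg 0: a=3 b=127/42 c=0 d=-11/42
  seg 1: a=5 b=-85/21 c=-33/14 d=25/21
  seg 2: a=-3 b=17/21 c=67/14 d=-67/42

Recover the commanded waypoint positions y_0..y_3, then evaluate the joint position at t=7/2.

y_0=3 y_1=5 y_2=-3 y_3=1
S(7/2) = 71/28

y_0 = S_0(0) = a_0 = 3
y_1 = S_1(0) = a_1 = 5
y_2 = S_2(0) = a_2 = -3
y_3 = S_2(1) = 1
t_q=7/2 is in segment 1 (τ=1/2); S_1(τ)=71/28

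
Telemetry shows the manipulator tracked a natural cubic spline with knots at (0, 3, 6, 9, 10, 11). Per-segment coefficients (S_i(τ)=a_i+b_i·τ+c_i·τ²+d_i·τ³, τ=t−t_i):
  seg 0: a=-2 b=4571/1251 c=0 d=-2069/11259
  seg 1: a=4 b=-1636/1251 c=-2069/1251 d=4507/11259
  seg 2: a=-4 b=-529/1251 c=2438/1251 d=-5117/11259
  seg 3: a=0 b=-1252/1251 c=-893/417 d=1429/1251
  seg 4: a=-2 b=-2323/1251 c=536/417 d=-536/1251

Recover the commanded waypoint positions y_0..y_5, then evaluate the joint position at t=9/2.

y_0=-2 y_1=4 y_2=-4 y_3=0 y_4=-2 y_5=-3
S(9/2) = -369/1112

y_0 = S_0(0) = a_0 = -2
y_1 = S_1(0) = a_1 = 4
y_2 = S_2(0) = a_2 = -4
y_3 = S_3(0) = a_3 = 0
y_4 = S_4(0) = a_4 = -2
y_5 = S_4(1) = -3
t_q=9/2 is in segment 1 (τ=3/2); S_1(τ)=-369/1112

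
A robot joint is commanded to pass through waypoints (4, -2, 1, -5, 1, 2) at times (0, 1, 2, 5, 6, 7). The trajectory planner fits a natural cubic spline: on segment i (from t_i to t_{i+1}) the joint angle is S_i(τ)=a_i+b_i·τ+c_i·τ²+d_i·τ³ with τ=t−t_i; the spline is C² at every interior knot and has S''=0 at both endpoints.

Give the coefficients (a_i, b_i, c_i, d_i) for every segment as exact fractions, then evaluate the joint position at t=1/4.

Δ: Δ0=-6, Δ1=3, Δ2=-2, Δ3=6, Δ4=1
row 1: diag=4, rhs=54; c'=1/4, d'=27/2
row 2: denom=8−1·1/4=31/4; d'=(-30−1·27/2)/(31/4)=-174/31
row 3: denom=8−3·12/31=212/31; d'=(48−3·-174/31)/(212/31)=1005/106
row 4: denom=4−1·31/212=817/212; d'=(-30−1·1005/106)/(817/212)=-8370/817
back: M4=-8370/817
back: M3=1005/106−31/212·-8370/817=8970/817
back: M2=-174/31−12/31·8970/817=-8058/817
back: M1=27/2−1/4·-8058/817=13044/817
M: M0=0, M1=13044/817, M2=-8058/817, M3=8970/817, M4=-8370/817, M5=0
seg 0: a=4, c=M0/2=0, d=(M1−M0)/(6·1)=2174/817, b=Δ0−h0·(2M0+M1)/6=-7076/817
seg 1: a=-2, c=M1/2=6522/817, d=(M2−M1)/(6·1)=-3517/817, b=Δ1−h1·(2M1+M2)/6=-554/817
seg 2: a=1, c=M2/2=-4029/817, d=(M3−M2)/(6·3)=22/19, b=Δ2−h2·(2M2+M3)/6=1939/817
seg 3: a=-5, c=M3/2=4485/817, d=(M4−M3)/(6·1)=-2890/817, b=Δ3−h3·(2M3+M4)/6=3307/817
seg 4: a=1, c=M4/2=-4185/817, d=(M5−M4)/(6·1)=1395/817, b=Δ4−h4·(2M4+M5)/6=3607/817
t_q=1/4 → seg 0, τ=1/4; S=4+-7076/817·τ+0·τ²+2174/817·τ³=49055/26144

  seg 0: a=4 b=-7076/817 c=0 d=2174/817
  seg 1: a=-2 b=-554/817 c=6522/817 d=-3517/817
  seg 2: a=1 b=1939/817 c=-4029/817 d=22/19
  seg 3: a=-5 b=3307/817 c=4485/817 d=-2890/817
  seg 4: a=1 b=3607/817 c=-4185/817 d=1395/817
S(1/4) = 49055/26144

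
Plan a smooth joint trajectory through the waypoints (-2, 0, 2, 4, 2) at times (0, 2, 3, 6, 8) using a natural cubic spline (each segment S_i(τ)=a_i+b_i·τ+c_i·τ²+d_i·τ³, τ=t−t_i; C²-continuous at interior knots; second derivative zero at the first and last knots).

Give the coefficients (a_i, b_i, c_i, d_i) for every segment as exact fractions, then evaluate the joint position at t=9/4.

Δ: Δ0=1, Δ1=2, Δ2=2/3, Δ3=-1
row 1: diag=6, rhs=6; c'=1/6, d'=1
row 2: denom=8−1·1/6=47/6; d'=(-8−1·1)/(47/6)=-54/47
row 3: denom=10−3·18/47=416/47; d'=(-10−3·-54/47)/(416/47)=-77/104
back: M3=-77/104
back: M2=-54/47−18/47·-77/104=-45/52
back: M1=1−1/6·-45/52=119/104
M: M0=0, M1=119/104, M2=-45/52, M3=-77/104, M4=0
seg 0: a=-2, c=M0/2=0, d=(M1−M0)/(6·2)=119/1248, b=Δ0−h0·(2M0+M1)/6=193/312
seg 1: a=0, c=M1/2=119/208, d=(M2−M1)/(6·1)=-209/624, b=Δ1−h1·(2M1+M2)/6=275/156
seg 2: a=2, c=M2/2=-45/104, d=(M3−M2)/(6·3)=1/144, b=Δ2−h2·(2M2+M3)/6=1187/624
seg 3: a=4, c=M3/2=-77/208, d=(M4−M3)/(6·2)=77/1248, b=Δ3−h3·(2M3+M4)/6=-79/156
t_q=9/4 → seg 1, τ=1/4; S=0+275/156·τ+119/208·τ²+-209/624·τ³=6273/13312

  seg 0: a=-2 b=193/312 c=0 d=119/1248
  seg 1: a=0 b=275/156 c=119/208 d=-209/624
  seg 2: a=2 b=1187/624 c=-45/104 d=1/144
  seg 3: a=4 b=-79/156 c=-77/208 d=77/1248
S(9/4) = 6273/13312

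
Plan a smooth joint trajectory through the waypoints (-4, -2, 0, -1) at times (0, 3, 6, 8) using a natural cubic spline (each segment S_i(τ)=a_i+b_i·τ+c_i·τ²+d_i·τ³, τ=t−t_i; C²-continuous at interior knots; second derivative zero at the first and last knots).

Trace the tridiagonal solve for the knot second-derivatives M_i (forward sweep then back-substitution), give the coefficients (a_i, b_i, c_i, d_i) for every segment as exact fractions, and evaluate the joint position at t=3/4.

Δ: Δ0=2/3, Δ1=2/3, Δ2=-1/2
row 1: diag=12, rhs=0; c'=1/4, d'=0
row 2: denom=10−3·1/4=37/4; d'=(-7−3·0)/(37/4)=-28/37
back: M2=-28/37
back: M1=0−1/4·-28/37=7/37
M: M0=0, M1=7/37, M2=-28/37, M3=0
seg 0: a=-4, c=M0/2=0, d=(M1−M0)/(6·3)=7/666, b=Δ0−h0·(2M0+M1)/6=127/222
seg 1: a=-2, c=M1/2=7/74, d=(M2−M1)/(6·3)=-35/666, b=Δ1−h1·(2M1+M2)/6=95/111
seg 2: a=0, c=M2/2=-14/37, d=(M3−M2)/(6·2)=7/111, b=Δ2−h2·(2M2+M3)/6=1/222
t_q=3/4 → seg 0, τ=3/4; S=-4+127/222·τ+0·τ²+7/666·τ³=-16891/4736

  seg 0: a=-4 b=127/222 c=0 d=7/666
  seg 1: a=-2 b=95/111 c=7/74 d=-35/666
  seg 2: a=0 b=1/222 c=-14/37 d=7/111
S(3/4) = -16891/4736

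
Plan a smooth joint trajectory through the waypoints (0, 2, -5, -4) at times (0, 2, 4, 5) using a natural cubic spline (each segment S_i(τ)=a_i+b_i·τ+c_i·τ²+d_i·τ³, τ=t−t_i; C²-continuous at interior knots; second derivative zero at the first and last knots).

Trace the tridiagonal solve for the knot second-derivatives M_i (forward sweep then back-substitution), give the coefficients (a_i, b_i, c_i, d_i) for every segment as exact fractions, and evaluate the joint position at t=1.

Δ: Δ0=1, Δ1=-7/2, Δ2=1
row 1: diag=8, rhs=-27; c'=1/4, d'=-27/8
row 2: denom=6−2·1/4=11/2; d'=(27−2·-27/8)/(11/2)=135/22
back: M2=135/22
back: M1=-27/8−1/4·135/22=-54/11
M: M0=0, M1=-54/11, M2=135/22, M3=0
seg 0: a=0, c=M0/2=0, d=(M1−M0)/(6·2)=-9/22, b=Δ0−h0·(2M0+M1)/6=29/11
seg 1: a=2, c=M1/2=-27/11, d=(M2−M1)/(6·2)=81/88, b=Δ1−h1·(2M1+M2)/6=-25/11
seg 2: a=-5, c=M2/2=135/44, d=(M3−M2)/(6·1)=-45/44, b=Δ2−h2·(2M2+M3)/6=-23/22
t_q=1 → seg 0, τ=1; S=0+29/11·τ+0·τ²+-9/22·τ³=49/22

  seg 0: a=0 b=29/11 c=0 d=-9/22
  seg 1: a=2 b=-25/11 c=-27/11 d=81/88
  seg 2: a=-5 b=-23/22 c=135/44 d=-45/44
S(1) = 49/22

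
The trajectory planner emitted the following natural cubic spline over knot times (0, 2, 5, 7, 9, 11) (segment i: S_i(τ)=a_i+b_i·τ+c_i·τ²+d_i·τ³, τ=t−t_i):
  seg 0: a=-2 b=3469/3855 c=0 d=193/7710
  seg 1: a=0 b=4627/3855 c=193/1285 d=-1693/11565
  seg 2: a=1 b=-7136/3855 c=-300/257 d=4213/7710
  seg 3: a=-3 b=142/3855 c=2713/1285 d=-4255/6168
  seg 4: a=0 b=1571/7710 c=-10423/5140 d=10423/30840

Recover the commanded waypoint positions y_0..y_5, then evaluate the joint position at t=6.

y_0=-2 y_1=0 y_2=1 y_3=-3 y_4=0 y_5=-5
S(6) = -3783/2570

y_0 = S_0(0) = a_0 = -2
y_1 = S_1(0) = a_1 = 0
y_2 = S_2(0) = a_2 = 1
y_3 = S_3(0) = a_3 = -3
y_4 = S_4(0) = a_4 = 0
y_5 = S_4(2) = -5
t_q=6 is in segment 2 (τ=1); S_2(τ)=-3783/2570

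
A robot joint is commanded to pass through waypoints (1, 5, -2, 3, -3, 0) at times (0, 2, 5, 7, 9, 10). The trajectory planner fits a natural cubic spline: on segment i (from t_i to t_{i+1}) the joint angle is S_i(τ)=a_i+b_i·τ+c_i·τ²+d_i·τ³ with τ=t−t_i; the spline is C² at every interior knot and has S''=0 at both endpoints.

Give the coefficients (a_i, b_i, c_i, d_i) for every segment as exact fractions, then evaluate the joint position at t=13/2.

  seg 0: a=1 b=9712/2823 c=0 d=-2033/5646
  seg 1: a=5 b=-2486/2823 c=-2033/941 d=4732/8469
  seg 2: a=-2 b=3508/2823 c=2699/941 d=-25289/22584
  seg 3: a=3 b=-4075/5646 c=-14493/3764 d=3827/2823
  seg 4: a=-3 b=815/5646 c=16123/3764 d=-16123/11292
S(13/2) = 152863/60224

Δ: Δ0=2, Δ1=-7/3, Δ2=5/2, Δ3=-3, Δ4=3
row 1: diag=10, rhs=-26; c'=3/10, d'=-13/5
row 2: denom=10−3·3/10=91/10; d'=(29−3·-13/5)/(91/10)=368/91
row 3: denom=8−2·20/91=688/91; d'=(-33−2·368/91)/(688/91)=-3739/688
row 4: denom=6−2·91/344=941/172; d'=(36−2·-3739/688)/(941/172)=16123/1882
back: M4=16123/1882
back: M3=-3739/688−91/344·16123/1882=-14493/1882
back: M2=368/91−20/91·-14493/1882=5398/941
back: M1=-13/5−3/10·5398/941=-4066/941
M: M0=0, M1=-4066/941, M2=5398/941, M3=-14493/1882, M4=16123/1882, M5=0
seg 0: a=1, c=M0/2=0, d=(M1−M0)/(6·2)=-2033/5646, b=Δ0−h0·(2M0+M1)/6=9712/2823
seg 1: a=5, c=M1/2=-2033/941, d=(M2−M1)/(6·3)=4732/8469, b=Δ1−h1·(2M1+M2)/6=-2486/2823
seg 2: a=-2, c=M2/2=2699/941, d=(M3−M2)/(6·2)=-25289/22584, b=Δ2−h2·(2M2+M3)/6=3508/2823
seg 3: a=3, c=M3/2=-14493/3764, d=(M4−M3)/(6·2)=3827/2823, b=Δ3−h3·(2M3+M4)/6=-4075/5646
seg 4: a=-3, c=M4/2=16123/3764, d=(M5−M4)/(6·1)=-16123/11292, b=Δ4−h4·(2M4+M5)/6=815/5646
t_q=13/2 → seg 2, τ=3/2; S=-2+3508/2823·τ+2699/941·τ²+-25289/22584·τ³=152863/60224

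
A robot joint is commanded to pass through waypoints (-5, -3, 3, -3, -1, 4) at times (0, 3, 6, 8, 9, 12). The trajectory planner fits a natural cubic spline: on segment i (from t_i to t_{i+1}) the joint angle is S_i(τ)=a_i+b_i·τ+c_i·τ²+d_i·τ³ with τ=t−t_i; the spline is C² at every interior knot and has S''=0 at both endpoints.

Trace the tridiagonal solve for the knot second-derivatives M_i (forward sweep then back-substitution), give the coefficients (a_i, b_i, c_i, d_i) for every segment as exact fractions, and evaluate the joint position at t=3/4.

Δ: Δ0=2/3, Δ1=2, Δ2=-3, Δ3=2, Δ4=5/3
row 1: diag=12, rhs=8; c'=1/4, d'=2/3
row 2: denom=10−3·1/4=37/4; d'=(-30−3·2/3)/(37/4)=-128/37
row 3: denom=6−2·8/37=206/37; d'=(30−2·-128/37)/(206/37)=683/103
row 4: denom=8−1·37/206=1611/206; d'=(-2−1·683/103)/(1611/206)=-1778/1611
back: M4=-1778/1611
back: M3=683/103−37/206·-1778/1611=11002/1611
back: M2=-128/37−8/37·11002/1611=-7952/1611
back: M1=2/3−1/4·-7952/1611=3062/1611
M: M0=0, M1=3062/1611, M2=-7952/1611, M3=11002/1611, M4=-1778/1611, M5=0
seg 0: a=-5, c=M0/2=0, d=(M1−M0)/(6·3)=1531/14499, b=Δ0−h0·(2M0+M1)/6=-457/1611
seg 1: a=-3, c=M1/2=1531/1611, d=(M2−M1)/(6·3)=-5507/14499, b=Δ1−h1·(2M1+M2)/6=4136/1611
seg 2: a=3, c=M2/2=-3976/1611, d=(M3−M2)/(6·2)=351/358, b=Δ2−h2·(2M2+M3)/6=-3199/1611
seg 3: a=-3, c=M3/2=5501/1611, d=(M4−M3)/(6·1)=-710/537, b=Δ3−h3·(2M3+M4)/6=-149/1611
seg 4: a=-1, c=M4/2=-889/1611, d=(M5−M4)/(6·3)=889/14499, b=Δ4−h4·(2M4+M5)/6=4463/1611
t_q=3/4 → seg 0, τ=3/4; S=-5+-457/1611·τ+0·τ²+1531/14499·τ³=-59207/11456

  seg 0: a=-5 b=-457/1611 c=0 d=1531/14499
  seg 1: a=-3 b=4136/1611 c=1531/1611 d=-5507/14499
  seg 2: a=3 b=-3199/1611 c=-3976/1611 d=351/358
  seg 3: a=-3 b=-149/1611 c=5501/1611 d=-710/537
  seg 4: a=-1 b=4463/1611 c=-889/1611 d=889/14499
S(3/4) = -59207/11456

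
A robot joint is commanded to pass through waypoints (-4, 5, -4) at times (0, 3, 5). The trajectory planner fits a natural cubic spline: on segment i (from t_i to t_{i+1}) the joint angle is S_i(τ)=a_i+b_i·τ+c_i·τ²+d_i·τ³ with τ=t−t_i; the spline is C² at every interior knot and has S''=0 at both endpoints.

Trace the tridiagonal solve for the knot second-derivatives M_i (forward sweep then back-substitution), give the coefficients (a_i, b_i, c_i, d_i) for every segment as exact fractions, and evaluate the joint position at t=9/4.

  seg 0: a=-4 b=21/4 c=0 d=-1/4
  seg 1: a=5 b=-3/2 c=-9/4 d=3/8
S(9/4) = 1271/256

Δ: Δ0=3, Δ1=-9/2
row 1: diag=10, rhs=-45; c'=1/5, d'=-9/2
back: M1=-9/2
M: M0=0, M1=-9/2, M2=0
seg 0: a=-4, c=M0/2=0, d=(M1−M0)/(6·3)=-1/4, b=Δ0−h0·(2M0+M1)/6=21/4
seg 1: a=5, c=M1/2=-9/4, d=(M2−M1)/(6·2)=3/8, b=Δ1−h1·(2M1+M2)/6=-3/2
t_q=9/4 → seg 0, τ=9/4; S=-4+21/4·τ+0·τ²+-1/4·τ³=1271/256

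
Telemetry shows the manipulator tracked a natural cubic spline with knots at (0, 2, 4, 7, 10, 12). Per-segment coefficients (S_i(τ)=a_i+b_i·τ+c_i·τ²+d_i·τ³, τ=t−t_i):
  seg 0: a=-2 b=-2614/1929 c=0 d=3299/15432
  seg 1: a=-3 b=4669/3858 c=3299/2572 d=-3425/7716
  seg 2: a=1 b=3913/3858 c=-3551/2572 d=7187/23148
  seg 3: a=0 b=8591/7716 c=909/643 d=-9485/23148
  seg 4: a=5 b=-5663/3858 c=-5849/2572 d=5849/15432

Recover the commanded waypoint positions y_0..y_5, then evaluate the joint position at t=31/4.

y_0=-2 y_1=-3 y_2=1 y_3=0 y_4=5 y_5=-4
S(31/4) = 239897/164608

y_0 = S_0(0) = a_0 = -2
y_1 = S_1(0) = a_1 = -3
y_2 = S_2(0) = a_2 = 1
y_3 = S_3(0) = a_3 = 0
y_4 = S_4(0) = a_4 = 5
y_5 = S_4(2) = -4
t_q=31/4 is in segment 3 (τ=3/4); S_3(τ)=239897/164608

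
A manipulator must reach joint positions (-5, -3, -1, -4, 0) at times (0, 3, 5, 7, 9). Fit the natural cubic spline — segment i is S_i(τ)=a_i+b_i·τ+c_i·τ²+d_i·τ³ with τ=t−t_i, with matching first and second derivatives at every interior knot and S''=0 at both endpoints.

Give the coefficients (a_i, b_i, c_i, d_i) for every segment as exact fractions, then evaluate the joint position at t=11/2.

  seg 0: a=-5 b=235/852 c=0 d=37/852
  seg 1: a=-3 b=617/426 c=111/284 d=-131/426
  seg 2: a=-1 b=-289/426 c=-413/284 d=889/1704
  seg 3: a=-4 b=-50/213 c=119/71 d=-119/426
S(11/2) = -7441/4544

Δ: Δ0=2/3, Δ1=1, Δ2=-3/2, Δ3=2
row 1: diag=10, rhs=2; c'=1/5, d'=1/5
row 2: denom=8−2·1/5=38/5; d'=(-15−2·1/5)/(38/5)=-77/38
row 3: denom=8−2·5/19=142/19; d'=(21−2·-77/38)/(142/19)=238/71
back: M3=238/71
back: M2=-77/38−5/19·238/71=-413/142
back: M1=1/5−1/5·-413/142=111/142
M: M0=0, M1=111/142, M2=-413/142, M3=238/71, M4=0
seg 0: a=-5, c=M0/2=0, d=(M1−M0)/(6·3)=37/852, b=Δ0−h0·(2M0+M1)/6=235/852
seg 1: a=-3, c=M1/2=111/284, d=(M2−M1)/(6·2)=-131/426, b=Δ1−h1·(2M1+M2)/6=617/426
seg 2: a=-1, c=M2/2=-413/284, d=(M3−M2)/(6·2)=889/1704, b=Δ2−h2·(2M2+M3)/6=-289/426
seg 3: a=-4, c=M3/2=119/71, d=(M4−M3)/(6·2)=-119/426, b=Δ3−h3·(2M3+M4)/6=-50/213
t_q=11/2 → seg 2, τ=1/2; S=-1+-289/426·τ+-413/284·τ²+889/1704·τ³=-7441/4544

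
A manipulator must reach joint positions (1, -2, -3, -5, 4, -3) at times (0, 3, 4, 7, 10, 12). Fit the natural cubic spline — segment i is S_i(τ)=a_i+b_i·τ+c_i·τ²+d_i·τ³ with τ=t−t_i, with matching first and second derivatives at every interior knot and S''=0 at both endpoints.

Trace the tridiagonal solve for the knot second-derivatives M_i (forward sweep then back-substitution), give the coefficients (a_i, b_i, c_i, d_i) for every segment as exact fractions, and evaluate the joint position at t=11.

Δ: Δ0=-1, Δ1=-1, Δ2=-2/3, Δ3=3, Δ4=-7/2
row 1: diag=8, rhs=0; c'=1/8, d'=0
row 2: denom=8−1·1/8=63/8; d'=(2−1·0)/(63/8)=16/63
row 3: denom=12−3·8/21=76/7; d'=(22−3·16/63)/(76/7)=223/114
row 4: denom=10−3·21/76=697/76; d'=(-39−3·223/114)/(697/76)=-3410/697
back: M4=-3410/697
back: M3=223/114−21/76·-3410/697=6917/2091
back: M2=16/63−8/21·6917/2091=-2104/2091
back: M1=0−1/8·-2104/2091=263/2091
M: M0=0, M1=263/2091, M2=-2104/2091, M3=6917/2091, M4=-3410/697, M5=0
seg 0: a=1, c=M0/2=0, d=(M1−M0)/(6·3)=263/37638, b=Δ0−h0·(2M0+M1)/6=-4445/4182
seg 1: a=-2, c=M1/2=263/4182, d=(M2−M1)/(6·1)=-263/1394, b=Δ1−h1·(2M1+M2)/6=-1828/2091
seg 2: a=-3, c=M2/2=-1052/2091, d=(M3−M2)/(6·3)=3007/12546, b=Δ2−h2·(2M2+M3)/6=-5497/4182
seg 3: a=-5, c=M3/2=6917/4182, d=(M4−M3)/(6·3)=-17147/37638, b=Δ3−h3·(2M3+M4)/6=263/123
seg 4: a=4, c=M4/2=-1705/697, d=(M5−M4)/(6·2)=1705/4182, b=Δ4−h4·(2M4+M5)/6=-997/4182
t_q=11 → seg 4, τ=1; S=4+-997/4182·τ+-1705/697·τ²+1705/4182·τ³=1201/697

  seg 0: a=1 b=-4445/4182 c=0 d=263/37638
  seg 1: a=-2 b=-1828/2091 c=263/4182 d=-263/1394
  seg 2: a=-3 b=-5497/4182 c=-1052/2091 d=3007/12546
  seg 3: a=-5 b=263/123 c=6917/4182 d=-17147/37638
  seg 4: a=4 b=-997/4182 c=-1705/697 d=1705/4182
S(11) = 1201/697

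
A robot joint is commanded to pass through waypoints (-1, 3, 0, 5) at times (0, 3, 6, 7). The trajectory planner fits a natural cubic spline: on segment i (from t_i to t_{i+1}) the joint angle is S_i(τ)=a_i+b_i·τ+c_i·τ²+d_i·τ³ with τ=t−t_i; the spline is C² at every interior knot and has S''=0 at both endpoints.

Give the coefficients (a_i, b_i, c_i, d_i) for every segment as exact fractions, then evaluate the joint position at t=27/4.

  seg 0: a=-1 b=226/87 c=0 d=-110/783
  seg 1: a=3 b=-104/87 c=-110/87 d=347/783
  seg 2: a=0 b=277/87 c=79/29 d=-79/87
S(27/4) = 6565/1856

Δ: Δ0=4/3, Δ1=-1, Δ2=5
row 1: diag=12, rhs=-14; c'=1/4, d'=-7/6
row 2: denom=8−3·1/4=29/4; d'=(36−3·-7/6)/(29/4)=158/29
back: M2=158/29
back: M1=-7/6−1/4·158/29=-220/87
M: M0=0, M1=-220/87, M2=158/29, M3=0
seg 0: a=-1, c=M0/2=0, d=(M1−M0)/(6·3)=-110/783, b=Δ0−h0·(2M0+M1)/6=226/87
seg 1: a=3, c=M1/2=-110/87, d=(M2−M1)/(6·3)=347/783, b=Δ1−h1·(2M1+M2)/6=-104/87
seg 2: a=0, c=M2/2=79/29, d=(M3−M2)/(6·1)=-79/87, b=Δ2−h2·(2M2+M3)/6=277/87
t_q=27/4 → seg 2, τ=3/4; S=0+277/87·τ+79/29·τ²+-79/87·τ³=6565/1856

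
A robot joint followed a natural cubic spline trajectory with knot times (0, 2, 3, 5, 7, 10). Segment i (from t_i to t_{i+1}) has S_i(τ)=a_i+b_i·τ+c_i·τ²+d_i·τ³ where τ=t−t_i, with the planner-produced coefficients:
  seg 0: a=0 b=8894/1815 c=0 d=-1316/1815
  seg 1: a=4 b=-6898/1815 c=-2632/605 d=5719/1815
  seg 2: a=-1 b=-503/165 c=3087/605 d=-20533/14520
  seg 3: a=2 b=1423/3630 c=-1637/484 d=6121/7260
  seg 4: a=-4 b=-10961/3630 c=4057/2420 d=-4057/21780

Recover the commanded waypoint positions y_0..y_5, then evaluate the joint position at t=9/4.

y_0 = S_0(0) = a_0 = 0
y_1 = S_1(0) = a_1 = 4
y_2 = S_2(0) = a_2 = -1
y_3 = S_3(0) = a_3 = 2
y_4 = S_4(0) = a_4 = -4
y_5 = S_4(3) = -3
t_q=9/4 is in segment 1 (τ=1/4); S_1(τ)=109469/38720

y_0=0 y_1=4 y_2=-1 y_3=2 y_4=-4 y_5=-3
S(9/4) = 109469/38720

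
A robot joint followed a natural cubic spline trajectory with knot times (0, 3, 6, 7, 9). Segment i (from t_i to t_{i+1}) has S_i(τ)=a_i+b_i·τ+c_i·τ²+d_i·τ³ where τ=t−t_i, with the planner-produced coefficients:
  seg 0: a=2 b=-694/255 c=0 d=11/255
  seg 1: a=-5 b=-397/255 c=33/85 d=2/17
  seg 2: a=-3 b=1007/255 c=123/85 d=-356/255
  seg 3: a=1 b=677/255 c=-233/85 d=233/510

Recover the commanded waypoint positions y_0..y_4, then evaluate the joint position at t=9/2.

y_0=2 y_1=-5 y_2=-3 y_3=1 y_4=-1
S(9/2) = -1031/170

y_0 = S_0(0) = a_0 = 2
y_1 = S_1(0) = a_1 = -5
y_2 = S_2(0) = a_2 = -3
y_3 = S_3(0) = a_3 = 1
y_4 = S_3(2) = -1
t_q=9/2 is in segment 1 (τ=3/2); S_1(τ)=-1031/170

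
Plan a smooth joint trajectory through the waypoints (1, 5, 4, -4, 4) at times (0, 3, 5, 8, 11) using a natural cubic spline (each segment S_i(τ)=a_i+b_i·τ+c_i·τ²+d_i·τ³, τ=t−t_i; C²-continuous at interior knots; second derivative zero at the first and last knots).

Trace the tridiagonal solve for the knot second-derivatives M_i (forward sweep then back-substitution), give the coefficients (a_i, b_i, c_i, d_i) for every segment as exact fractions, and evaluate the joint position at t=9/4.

  seg 0: a=1 b=1183/708 c=0 d=-239/6372
  seg 1: a=5 b=233/354 c=-239/708 d=-57/472
  seg 2: a=4 b=-379/177 c=-188/177 d=157/531
  seg 3: a=-4 b=-94/177 c=283/177 d=-283/1593
S(9/4) = 65435/15104

Δ: Δ0=4/3, Δ1=-1/2, Δ2=-8/3, Δ3=8/3
row 1: diag=10, rhs=-11; c'=1/5, d'=-11/10
row 2: denom=10−2·1/5=48/5; d'=(-13−2·-11/10)/(48/5)=-9/8
row 3: denom=12−3·5/16=177/16; d'=(32−3·-9/8)/(177/16)=566/177
back: M3=566/177
back: M2=-9/8−5/16·566/177=-376/177
back: M1=-11/10−1/5·-376/177=-239/354
M: M0=0, M1=-239/354, M2=-376/177, M3=566/177, M4=0
seg 0: a=1, c=M0/2=0, d=(M1−M0)/(6·3)=-239/6372, b=Δ0−h0·(2M0+M1)/6=1183/708
seg 1: a=5, c=M1/2=-239/708, d=(M2−M1)/(6·2)=-57/472, b=Δ1−h1·(2M1+M2)/6=233/354
seg 2: a=4, c=M2/2=-188/177, d=(M3−M2)/(6·3)=157/531, b=Δ2−h2·(2M2+M3)/6=-379/177
seg 3: a=-4, c=M3/2=283/177, d=(M4−M3)/(6·3)=-283/1593, b=Δ3−h3·(2M3+M4)/6=-94/177
t_q=9/4 → seg 0, τ=9/4; S=1+1183/708·τ+0·τ²+-239/6372·τ³=65435/15104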